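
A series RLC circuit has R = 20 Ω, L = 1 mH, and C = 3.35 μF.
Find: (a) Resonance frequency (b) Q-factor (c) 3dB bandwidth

Step 1 — Resonance condition Im(Z)=0 gives ω₀ = 1/√(LC).
Step 2 — ω₀ = 1/√(0.001·3.35e-06) = 1.728e+04 rad/s.
Step 3 — f₀ = ω₀/(2π) = 2750 Hz.
Step 4 — Series Q: Q = ω₀L/R = 1.728e+04·0.001/20 = 0.8639.
Step 5 — 3dB bandwidth: Δω = ω₀/Q = 2e+04 rad/s; BW = Δω/(2π) = 3183 Hz.

(a) f₀ = 2750 Hz  (b) Q = 0.8639  (c) BW = 3183 Hz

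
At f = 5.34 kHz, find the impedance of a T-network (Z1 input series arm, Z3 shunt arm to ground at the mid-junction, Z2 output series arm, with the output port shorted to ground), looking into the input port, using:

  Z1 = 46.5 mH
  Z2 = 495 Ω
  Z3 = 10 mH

Step 1 — Angular frequency: ω = 2π·f = 2π·5340 = 3.355e+04 rad/s.
Step 2 — Component impedances:
  Z1: Z = jωL = j·3.355e+04·0.0465 = 0 + j1560 Ω
  Z2: Z = R = 495 Ω
  Z3: Z = jωL = j·3.355e+04·0.01 = 0 + j335.5 Ω
Step 3 — With the output port shorted to ground, the output series arm Z2 runs from the junction to ground; the shunt arm Z3 also runs from the junction to ground. They appear in parallel: Z3 || Z2 = 155.8 + j229.9 Ω.
Step 4 — Series with input arm Z1: Z_in = Z1 + (Z3 || Z2) = 155.8 + j1790 Ω = 1797∠85.0° Ω.

Z = 155.8 + j1790 Ω = 1797∠85.0° Ω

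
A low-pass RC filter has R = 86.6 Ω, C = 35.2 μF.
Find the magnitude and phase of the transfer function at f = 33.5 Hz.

Step 1 — Angular frequency: ω = 2π·33.5 = 210.5 rad/s.
Step 2 — Transfer function: H(jω) = 1/(1 + jωRC).
Step 3 — Denominator: 1 + jωRC = 1 + j·210.5·86.6·3.52e-05 = 1 + j0.6416.
Step 4 — H = 0.7084 - j0.4545.
Step 5 — Magnitude: |H| = 0.8416 (-1.5 dB); phase: φ = -32.7°.

|H| = 0.8416 (-1.5 dB), φ = -32.7°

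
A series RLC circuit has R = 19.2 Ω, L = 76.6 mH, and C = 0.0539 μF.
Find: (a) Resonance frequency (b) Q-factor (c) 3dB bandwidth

Step 1 — Resonance: ω₀ = 1/√(LC) = 1/√(0.0766·5.39e-08) = 1.556e+04 rad/s.
Step 2 — f₀ = ω₀/(2π) = 2477 Hz.
Step 3 — Series Q: Q = ω₀L/R = 1.556e+04·0.0766/19.2 = 62.09.
Step 4 — Bandwidth: Δω = ω₀/Q = 250.7 rad/s; BW = Δω/(2π) = 39.89 Hz.

(a) f₀ = 2477 Hz  (b) Q = 62.09  (c) BW = 39.89 Hz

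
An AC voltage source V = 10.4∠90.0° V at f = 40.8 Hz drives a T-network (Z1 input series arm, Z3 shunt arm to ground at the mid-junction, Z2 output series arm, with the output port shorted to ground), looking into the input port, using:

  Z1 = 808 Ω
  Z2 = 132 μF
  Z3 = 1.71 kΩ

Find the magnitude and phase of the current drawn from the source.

Step 1 — Angular frequency: ω = 2π·f = 2π·40.8 = 256.4 rad/s.
Step 2 — Component impedances:
  Z1: Z = R = 808 Ω
  Z2: Z = 1/(jωC) = -j/(ω·C) = 0 - j29.55 Ω
  Z3: Z = R = 1710 Ω
Step 3 — With the output port shorted to ground, the output series arm Z2 runs from the junction to ground; the shunt arm Z3 also runs from the junction to ground. They appear in parallel: Z3 || Z2 = 0.5106 - j29.54 Ω.
Step 4 — Series with input arm Z1: Z_in = Z1 + (Z3 || Z2) = 808.5 - j29.54 Ω = 809.1∠-2.1° Ω.
Step 5 — Source phasor: V = 10.4∠90.0° V = 0 + j10.4 V.
Step 6 — Ohm's law: I = V / Z_total = (0 + j10.4) / (808.5 - j29.54) = -0.0004694 + j0.01285 A.
Step 7 — Convert to polar: |I| = 0.01285 A, ∠I = 92.1°.

I = 0.01285∠92.1° A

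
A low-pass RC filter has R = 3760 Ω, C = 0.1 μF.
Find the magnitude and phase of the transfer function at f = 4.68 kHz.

Step 1 — Angular frequency: ω = 2π·4680 = 2.941e+04 rad/s.
Step 2 — Transfer function: H(jω) = 1/(1 + jωRC).
Step 3 — Denominator: 1 + jωRC = 1 + j·2.941e+04·3760·1e-07 = 1 + j11.06.
Step 4 — H = 0.008114 - j0.08971.
Step 5 — Magnitude: |H| = 0.09008 (-20.9 dB); phase: φ = -84.8°.

|H| = 0.09008 (-20.9 dB), φ = -84.8°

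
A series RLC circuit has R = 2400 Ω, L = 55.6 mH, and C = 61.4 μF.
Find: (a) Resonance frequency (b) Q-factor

Step 1 — Resonance condition Im(Z)=0 gives ω₀ = 1/√(LC).
Step 2 — ω₀ = 1/√(0.0556·6.14e-05) = 541.2 rad/s.
Step 3 — f₀ = ω₀/(2π) = 86.14 Hz.
Step 4 — Series Q: Q = ω₀L/R = 541.2·0.0556/2400 = 0.01254.

(a) f₀ = 86.14 Hz  (b) Q = 0.01254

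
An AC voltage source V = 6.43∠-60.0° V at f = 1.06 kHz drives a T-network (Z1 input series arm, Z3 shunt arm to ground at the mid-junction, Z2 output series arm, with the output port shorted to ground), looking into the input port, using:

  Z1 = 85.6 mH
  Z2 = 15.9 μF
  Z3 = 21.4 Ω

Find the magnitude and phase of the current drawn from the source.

Step 1 — Angular frequency: ω = 2π·f = 2π·1060 = 6660 rad/s.
Step 2 — Component impedances:
  Z1: Z = jωL = j·6660·0.0856 = 0 + j570.1 Ω
  Z2: Z = 1/(jωC) = -j/(ω·C) = 0 - j9.443 Ω
  Z3: Z = R = 21.4 Ω
Step 3 — With the output port shorted to ground, the output series arm Z2 runs from the junction to ground; the shunt arm Z3 also runs from the junction to ground. They appear in parallel: Z3 || Z2 = 3.488 - j7.904 Ω.
Step 4 — Series with input arm Z1: Z_in = Z1 + (Z3 || Z2) = 3.488 + j562.2 Ω = 562.2∠89.6° Ω.
Step 5 — Source phasor: V = 6.43∠-60.0° V = 3.215 - j5.569 V.
Step 6 — Ohm's law: I = V / Z_total = (3.215 - j5.569) / (3.488 + j562.2) = -0.009869 - j0.00578 A.
Step 7 — Convert to polar: |I| = 0.01144 A, ∠I = -149.6°.

I = 0.01144∠-149.6° A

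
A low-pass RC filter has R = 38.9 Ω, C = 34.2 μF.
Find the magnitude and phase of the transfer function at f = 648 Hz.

Step 1 — Angular frequency: ω = 2π·648 = 4072 rad/s.
Step 2 — Transfer function: H(jω) = 1/(1 + jωRC).
Step 3 — Denominator: 1 + jωRC = 1 + j·4072·38.9·3.42e-05 = 1 + j5.417.
Step 4 — H = 0.03296 - j0.1785.
Step 5 — Magnitude: |H| = 0.1815 (-14.8 dB); phase: φ = -79.5°.

|H| = 0.1815 (-14.8 dB), φ = -79.5°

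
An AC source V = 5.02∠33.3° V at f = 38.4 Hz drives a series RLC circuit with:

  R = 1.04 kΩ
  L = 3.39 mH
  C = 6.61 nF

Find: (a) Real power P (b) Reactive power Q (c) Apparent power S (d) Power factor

Step 1 — Angular frequency: ω = 2π·f = 2π·38.4 = 241.3 rad/s.
Step 2 — Component impedances:
  R: Z = R = 1040 Ω
  L: Z = jωL = j·241.3·0.00339 = 0 + j0.8179 Ω
  C: Z = 1/(jωC) = -j/(ω·C) = 0 - j6.27e+05 Ω
Step 3 — Series combination: Z_total = R + L + C = 1040 - j6.27e+05 Ω = 6.27e+05∠-89.9° Ω.
Step 4 — Source phasor: V = 5.02∠33.3° V = 4.196 + j2.756 V.
Step 5 — Current: I = V / Z = -4.384e-06 + j6.699e-06 A = 8.006e-06∠123.2° A.
Step 6 — Complex power: S = V·I* = 6.666e-08 - j4.019e-05 VA.
Step 7 — Real power: P = Re(S) = 6.666e-08 W.
Step 8 — Reactive power: Q = Im(S) = -4.019e-05 VAR.
Step 9 — Apparent power: |S| = 4.019e-05 VA.
Step 10 — Power factor: PF = P/|S| = 0.001659 (leading).

(a) P = 6.666e-08 W  (b) Q = -4.019e-05 VAR  (c) S = 4.019e-05 VA  (d) PF = 0.001659 (leading)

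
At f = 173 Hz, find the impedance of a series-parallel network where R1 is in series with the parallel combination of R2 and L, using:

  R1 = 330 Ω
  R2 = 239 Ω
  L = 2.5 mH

Step 1 — Angular frequency: ω = 2π·f = 2π·173 = 1087 rad/s.
Step 2 — Component impedances:
  R1: Z = R = 330 Ω
  R2: Z = R = 239 Ω
  L: Z = jωL = j·1087·0.0025 = 0 + j2.717 Ω
Step 3 — Parallel branch: R2 || L = 1/(1/R2 + 1/L) = 0.03089 + j2.717 Ω.
Step 4 — Series with R1: Z_total = R1 + (R2 || L) = 330 + j2.717 Ω = 330∠0.5° Ω.

Z = 330 + j2.717 Ω = 330∠0.5° Ω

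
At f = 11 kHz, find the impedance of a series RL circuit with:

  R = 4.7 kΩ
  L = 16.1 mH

Step 1 — Angular frequency: ω = 2π·f = 2π·1.1e+04 = 6.912e+04 rad/s.
Step 2 — Component impedances:
  R: Z = R = 4700 Ω
  L: Z = jωL = j·6.912e+04·0.0161 = 0 + j1113 Ω
Step 3 — Series combination: Z_total = R + L = 4700 + j1113 Ω = 4830∠13.3° Ω.

Z = 4700 + j1113 Ω = 4830∠13.3° Ω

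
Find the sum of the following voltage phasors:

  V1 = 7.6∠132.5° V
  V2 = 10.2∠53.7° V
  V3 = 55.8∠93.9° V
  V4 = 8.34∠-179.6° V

Step 1 — Convert each phasor to rectangular form:
  V1 = 7.6·(cos(132.5°) + j·sin(132.5°)) = -5.134 + j5.603 V
  V2 = 10.2·(cos(53.7°) + j·sin(53.7°)) = 6.039 + j8.22 V
  V3 = 55.8·(cos(93.9°) + j·sin(93.9°)) = -3.795 + j55.67 V
  V4 = 8.34·(cos(-179.6°) + j·sin(-179.6°)) = -8.34 - j0.05822 V
Step 2 — Sum components: V_total = -11.23 + j69.44 V.
Step 3 — Convert to polar: |V_total| = 70.34 V, ∠V_total = 99.2°.

V_total = 70.34∠99.2° V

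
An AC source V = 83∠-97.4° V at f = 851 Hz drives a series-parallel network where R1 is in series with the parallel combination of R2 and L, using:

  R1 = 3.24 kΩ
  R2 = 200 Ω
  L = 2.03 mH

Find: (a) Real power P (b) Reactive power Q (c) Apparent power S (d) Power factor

Step 1 — Angular frequency: ω = 2π·f = 2π·851 = 5347 rad/s.
Step 2 — Component impedances:
  R1: Z = R = 3240 Ω
  R2: Z = R = 200 Ω
  L: Z = jωL = j·5347·0.00203 = 0 + j10.85 Ω
Step 3 — Parallel branch: R2 || L = 1/(1/R2 + 1/L) = 0.5874 + j10.82 Ω.
Step 4 — Series with R1: Z_total = R1 + (R2 || L) = 3241 + j10.82 Ω = 3241∠0.2° Ω.
Step 5 — Source phasor: V = 83∠-97.4° V = -10.69 - j82.31 V.
Step 6 — Current: I = V / Z = -0.003384 - j0.02539 A = 0.02561∠-97.6° A.
Step 7 — Complex power: S = V·I* = 2.126 + j0.0071 VA.
Step 8 — Real power: P = Re(S) = 2.126 W.
Step 9 — Reactive power: Q = Im(S) = 0.0071 VAR.
Step 10 — Apparent power: |S| = 2.126 VA.
Step 11 — Power factor: PF = P/|S| = 1 (lagging).

(a) P = 2.126 W  (b) Q = 0.0071 VAR  (c) S = 2.126 VA  (d) PF = 1 (lagging)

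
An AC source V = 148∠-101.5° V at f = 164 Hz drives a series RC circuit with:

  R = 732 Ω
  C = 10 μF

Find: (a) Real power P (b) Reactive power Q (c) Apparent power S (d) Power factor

Step 1 — Angular frequency: ω = 2π·f = 2π·164 = 1030 rad/s.
Step 2 — Component impedances:
  R: Z = R = 732 Ω
  C: Z = 1/(jωC) = -j/(ω·C) = 0 - j97.05 Ω
Step 3 — Series combination: Z_total = R + C = 732 - j97.05 Ω = 738.4∠-7.6° Ω.
Step 4 — Source phasor: V = 148∠-101.5° V = -29.51 - j145 V.
Step 5 — Current: I = V / Z = -0.0138 - j0.2 A = 0.2004∠-93.9° A.
Step 6 — Complex power: S = V·I* = 29.41 - j3.899 VA.
Step 7 — Real power: P = Re(S) = 29.41 W.
Step 8 — Reactive power: Q = Im(S) = -3.899 VAR.
Step 9 — Apparent power: |S| = 29.66 VA.
Step 10 — Power factor: PF = P/|S| = 0.9913 (leading).

(a) P = 29.41 W  (b) Q = -3.899 VAR  (c) S = 29.66 VA  (d) PF = 0.9913 (leading)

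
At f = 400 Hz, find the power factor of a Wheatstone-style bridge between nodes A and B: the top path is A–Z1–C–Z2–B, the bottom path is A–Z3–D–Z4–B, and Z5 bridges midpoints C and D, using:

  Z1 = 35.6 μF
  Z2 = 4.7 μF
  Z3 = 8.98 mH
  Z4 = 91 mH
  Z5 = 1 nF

Step 1 — Angular frequency: ω = 2π·f = 2π·400 = 2513 rad/s.
Step 2 — Component impedances:
  Z1: Z = 1/(jωC) = -j/(ω·C) = 0 - j11.18 Ω
  Z2: Z = 1/(jωC) = -j/(ω·C) = 0 - j84.66 Ω
  Z3: Z = jωL = j·2513·0.00898 = 0 + j22.57 Ω
  Z4: Z = jωL = j·2513·0.091 = 0 + j228.7 Ω
  Z5: Z = 1/(jωC) = -j/(ω·C) = 0 - j3.979e+05 Ω
Step 3 — Bridge requires nodal analysis (the Z5 bridge couples midpoints C and D, so the two paths cannot be reduced to a simple series/parallel combination). Setting node B to ground and injecting 1 A at node A, the 3-node admittance system at A, C, D solves to V_A = Z_AB = 0 - j154.9 Ω = 154.9∠-90.0° Ω.
Step 4 — Power factor: PF = cos(φ) = Re(Z)/|Z| = -0/154.9 = -0.
Step 5 — Type: Im(Z) = -154.9 ⇒ leading (phase φ = -90.0°).

PF = -0 (leading, φ = -90.0°)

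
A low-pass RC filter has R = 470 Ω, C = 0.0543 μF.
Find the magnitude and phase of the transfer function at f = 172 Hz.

Step 1 — Angular frequency: ω = 2π·172 = 1081 rad/s.
Step 2 — Transfer function: H(jω) = 1/(1 + jωRC).
Step 3 — Denominator: 1 + jωRC = 1 + j·1081·470·5.43e-08 = 1 + j0.02758.
Step 4 — H = 0.9992 - j0.02756.
Step 5 — Magnitude: |H| = 0.9996 (-0.0 dB); phase: φ = -1.6°.

|H| = 0.9996 (-0.0 dB), φ = -1.6°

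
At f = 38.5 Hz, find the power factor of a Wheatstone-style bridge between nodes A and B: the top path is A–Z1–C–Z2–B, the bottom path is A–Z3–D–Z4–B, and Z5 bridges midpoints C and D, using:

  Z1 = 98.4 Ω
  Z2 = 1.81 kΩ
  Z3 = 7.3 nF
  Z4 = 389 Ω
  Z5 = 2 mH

Step 1 — Angular frequency: ω = 2π·f = 2π·38.5 = 241.9 rad/s.
Step 2 — Component impedances:
  Z1: Z = R = 98.4 Ω
  Z2: Z = R = 1810 Ω
  Z3: Z = 1/(jωC) = -j/(ω·C) = 0 - j5.663e+05 Ω
  Z4: Z = R = 389 Ω
  Z5: Z = jωL = j·241.9·0.002 = 0 + j0.4838 Ω
Step 3 — Bridge requires nodal analysis (the Z5 bridge couples midpoints C and D, so the two paths cannot be reduced to a simple series/parallel combination). Setting node B to ground and injecting 1 A at node A, the 3-node admittance system at A, C, D solves to V_A = Z_AB = 418.6 + j0.3107 Ω = 418.6∠0.0° Ω.
Step 4 — Power factor: PF = cos(φ) = Re(Z)/|Z| = 418.6/418.6 = 1.
Step 5 — Type: Im(Z) = 0.3107 ⇒ lagging (phase φ = 0.0°).

PF = 1 (lagging, φ = 0.0°)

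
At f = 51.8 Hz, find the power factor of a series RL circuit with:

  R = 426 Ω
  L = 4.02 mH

Step 1 — Angular frequency: ω = 2π·f = 2π·51.8 = 325.5 rad/s.
Step 2 — Component impedances:
  R: Z = R = 426 Ω
  L: Z = jωL = j·325.5·0.00402 = 0 + j1.308 Ω
Step 3 — Series combination: Z_total = R + L = 426 + j1.308 Ω = 426∠0.2° Ω.
Step 4 — Power factor: PF = cos(φ) = Re(Z)/|Z| = 426/426 = 1.
Step 5 — Type: Im(Z) = 1.308 ⇒ lagging (phase φ = 0.2°).

PF = 1 (lagging, φ = 0.2°)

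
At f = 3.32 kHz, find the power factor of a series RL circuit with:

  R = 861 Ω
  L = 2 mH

Step 1 — Angular frequency: ω = 2π·f = 2π·3320 = 2.086e+04 rad/s.
Step 2 — Component impedances:
  R: Z = R = 861 Ω
  L: Z = jωL = j·2.086e+04·0.002 = 0 + j41.72 Ω
Step 3 — Series combination: Z_total = R + L = 861 + j41.72 Ω = 862∠2.8° Ω.
Step 4 — Power factor: PF = cos(φ) = Re(Z)/|Z| = 861/862 = 0.9988.
Step 5 — Type: Im(Z) = 41.72 ⇒ lagging (phase φ = 2.8°).

PF = 0.9988 (lagging, φ = 2.8°)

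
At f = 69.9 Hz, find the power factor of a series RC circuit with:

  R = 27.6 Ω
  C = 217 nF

Step 1 — Angular frequency: ω = 2π·f = 2π·69.9 = 439.2 rad/s.
Step 2 — Component impedances:
  R: Z = R = 27.6 Ω
  C: Z = 1/(jωC) = -j/(ω·C) = 0 - j1.049e+04 Ω
Step 3 — Series combination: Z_total = R + C = 27.6 - j1.049e+04 Ω = 1.049e+04∠-89.8° Ω.
Step 4 — Power factor: PF = cos(φ) = Re(Z)/|Z| = 27.6/10493 = 0.00263.
Step 5 — Type: Im(Z) = -1.049e+04 ⇒ leading (phase φ = -89.8°).

PF = 0.00263 (leading, φ = -89.8°)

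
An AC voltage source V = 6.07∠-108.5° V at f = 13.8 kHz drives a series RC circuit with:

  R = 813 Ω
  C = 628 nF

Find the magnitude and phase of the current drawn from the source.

Step 1 — Angular frequency: ω = 2π·f = 2π·1.38e+04 = 8.671e+04 rad/s.
Step 2 — Component impedances:
  R: Z = R = 813 Ω
  C: Z = 1/(jωC) = -j/(ω·C) = 0 - j18.36 Ω
Step 3 — Series combination: Z_total = R + C = 813 - j18.36 Ω = 813.2∠-1.3° Ω.
Step 4 — Source phasor: V = 6.07∠-108.5° V = -1.926 - j5.756 V.
Step 5 — Ohm's law: I = V / Z_total = (-1.926 - j5.756) / (813 - j18.36) = -0.002208 - j0.00713 A.
Step 6 — Convert to polar: |I| = 0.007464 A, ∠I = -107.2°.

I = 0.007464∠-107.2° A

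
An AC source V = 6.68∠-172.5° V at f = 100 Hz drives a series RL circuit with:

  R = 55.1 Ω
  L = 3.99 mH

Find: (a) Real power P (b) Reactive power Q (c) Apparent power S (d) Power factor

Step 1 — Angular frequency: ω = 2π·f = 2π·100 = 628.3 rad/s.
Step 2 — Component impedances:
  R: Z = R = 55.1 Ω
  L: Z = jωL = j·628.3·0.00399 = 0 + j2.507 Ω
Step 3 — Series combination: Z_total = R + L = 55.1 + j2.507 Ω = 55.16∠2.6° Ω.
Step 4 — Source phasor: V = 6.68∠-172.5° V = -6.623 - j0.8719 V.
Step 5 — Current: I = V / Z = -0.1207 - j0.01033 A = 0.1211∠-175.1° A.
Step 6 — Complex power: S = V·I* = 0.8082 + j0.03677 VA.
Step 7 — Real power: P = Re(S) = 0.8082 W.
Step 8 — Reactive power: Q = Im(S) = 0.03677 VAR.
Step 9 — Apparent power: |S| = 0.809 VA.
Step 10 — Power factor: PF = P/|S| = 0.999 (lagging).

(a) P = 0.8082 W  (b) Q = 0.03677 VAR  (c) S = 0.809 VA  (d) PF = 0.999 (lagging)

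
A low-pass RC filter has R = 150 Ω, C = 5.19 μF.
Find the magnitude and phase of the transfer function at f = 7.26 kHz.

Step 1 — Angular frequency: ω = 2π·7260 = 4.562e+04 rad/s.
Step 2 — Transfer function: H(jω) = 1/(1 + jωRC).
Step 3 — Denominator: 1 + jωRC = 1 + j·4.562e+04·150·5.19e-06 = 1 + j35.51.
Step 4 — H = 0.0007923 - j0.02814.
Step 5 — Magnitude: |H| = 0.02815 (-31.0 dB); phase: φ = -88.4°.

|H| = 0.02815 (-31.0 dB), φ = -88.4°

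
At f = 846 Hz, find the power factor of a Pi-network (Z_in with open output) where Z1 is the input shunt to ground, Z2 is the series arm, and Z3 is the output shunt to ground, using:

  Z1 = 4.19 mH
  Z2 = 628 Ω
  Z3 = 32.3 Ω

Step 1 — Angular frequency: ω = 2π·f = 2π·846 = 5316 rad/s.
Step 2 — Component impedances:
  Z1: Z = jωL = j·5316·0.00419 = 0 + j22.27 Ω
  Z2: Z = R = 628 Ω
  Z3: Z = R = 32.3 Ω
Step 3 — With open output, the series arm Z2 and the output shunt Z3 appear in series to ground: Z2 + Z3 = 660.3 Ω.
Step 4 — Parallel with input shunt Z1: Z_in = Z1 || (Z2 + Z3) = 0.7504 + j22.25 Ω = 22.26∠88.1° Ω.
Step 5 — Power factor: PF = cos(φ) = Re(Z)/|Z| = 0.7504/22.26 = 0.03371.
Step 6 — Type: Im(Z) = 22.25 ⇒ lagging (phase φ = 88.1°).

PF = 0.03371 (lagging, φ = 88.1°)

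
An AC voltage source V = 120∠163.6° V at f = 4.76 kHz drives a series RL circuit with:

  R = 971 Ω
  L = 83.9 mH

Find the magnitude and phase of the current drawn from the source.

Step 1 — Angular frequency: ω = 2π·f = 2π·4760 = 2.991e+04 rad/s.
Step 2 — Component impedances:
  R: Z = R = 971 Ω
  L: Z = jωL = j·2.991e+04·0.0839 = 0 + j2509 Ω
Step 3 — Series combination: Z_total = R + L = 971 + j2509 Ω = 2691∠68.8° Ω.
Step 4 — Source phasor: V = 120∠163.6° V = -115.1 + j33.88 V.
Step 5 — Ohm's law: I = V / Z_total = (-115.1 + j33.88) / (971 + j2509) = -0.003697 + j0.04445 A.
Step 6 — Convert to polar: |I| = 0.0446 A, ∠I = 94.8°.

I = 0.0446∠94.8° A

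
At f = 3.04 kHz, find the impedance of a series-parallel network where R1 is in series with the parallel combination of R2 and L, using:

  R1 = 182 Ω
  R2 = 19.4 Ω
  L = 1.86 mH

Step 1 — Angular frequency: ω = 2π·f = 2π·3040 = 1.91e+04 rad/s.
Step 2 — Component impedances:
  R1: Z = R = 182 Ω
  R2: Z = R = 19.4 Ω
  L: Z = jωL = j·1.91e+04·0.00186 = 0 + j35.53 Ω
Step 3 — Parallel branch: R2 || L = 1/(1/R2 + 1/L) = 14.94 + j8.16 Ω.
Step 4 — Series with R1: Z_total = R1 + (R2 || L) = 196.9 + j8.16 Ω = 197.1∠2.4° Ω.

Z = 196.9 + j8.16 Ω = 197.1∠2.4° Ω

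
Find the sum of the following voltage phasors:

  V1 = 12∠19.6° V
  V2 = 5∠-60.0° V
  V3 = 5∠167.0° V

Step 1 — Convert each phasor to rectangular form:
  V1 = 12·(cos(19.6°) + j·sin(19.6°)) = 11.3 + j4.025 V
  V2 = 5·(cos(-60.0°) + j·sin(-60.0°)) = 2.5 - j4.33 V
  V3 = 5·(cos(167.0°) + j·sin(167.0°)) = -4.872 + j1.125 V
Step 2 — Sum components: V_total = 8.933 + j0.82 V.
Step 3 — Convert to polar: |V_total| = 8.97 V, ∠V_total = 5.2°.

V_total = 8.97∠5.2° V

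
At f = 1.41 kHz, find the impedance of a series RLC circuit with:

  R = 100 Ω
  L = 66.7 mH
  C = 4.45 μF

Step 1 — Angular frequency: ω = 2π·f = 2π·1410 = 8859 rad/s.
Step 2 — Component impedances:
  R: Z = R = 100 Ω
  L: Z = jωL = j·8859·0.0667 = 0 + j590.9 Ω
  C: Z = 1/(jωC) = -j/(ω·C) = 0 - j25.37 Ω
Step 3 — Series combination: Z_total = R + L + C = 100 + j565.5 Ω = 574.3∠80.0° Ω.

Z = 100 + j565.5 Ω = 574.3∠80.0° Ω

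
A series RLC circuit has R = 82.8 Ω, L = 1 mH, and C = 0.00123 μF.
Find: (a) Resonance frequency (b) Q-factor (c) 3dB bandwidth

Step 1 — Resonance: ω₀ = 1/√(LC) = 1/√(0.001·1.23e-09) = 9.017e+05 rad/s.
Step 2 — f₀ = ω₀/(2π) = 1.435e+05 Hz.
Step 3 — Series Q: Q = ω₀L/R = 9.017e+05·0.001/82.8 = 10.89.
Step 4 — Bandwidth: Δω = ω₀/Q = 8.28e+04 rad/s; BW = Δω/(2π) = 1.318e+04 Hz.

(a) f₀ = 1.435e+05 Hz  (b) Q = 10.89  (c) BW = 1.318e+04 Hz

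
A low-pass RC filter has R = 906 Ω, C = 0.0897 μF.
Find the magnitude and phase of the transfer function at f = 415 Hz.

Step 1 — Angular frequency: ω = 2π·415 = 2608 rad/s.
Step 2 — Transfer function: H(jω) = 1/(1 + jωRC).
Step 3 — Denominator: 1 + jωRC = 1 + j·2608·906·8.97e-08 = 1 + j0.2119.
Step 4 — H = 0.957 - j0.2028.
Step 5 — Magnitude: |H| = 0.9783 (-0.2 dB); phase: φ = -12.0°.

|H| = 0.9783 (-0.2 dB), φ = -12.0°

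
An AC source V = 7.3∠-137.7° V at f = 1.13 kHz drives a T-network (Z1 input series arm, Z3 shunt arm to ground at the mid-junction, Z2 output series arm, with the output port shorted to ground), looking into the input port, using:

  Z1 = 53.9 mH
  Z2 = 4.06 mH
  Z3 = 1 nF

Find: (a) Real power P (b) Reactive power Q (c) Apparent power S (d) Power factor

Step 1 — Angular frequency: ω = 2π·f = 2π·1130 = 7100 rad/s.
Step 2 — Component impedances:
  Z1: Z = jωL = j·7100·0.0539 = 0 + j382.7 Ω
  Z2: Z = jωL = j·7100·0.00406 = 0 + j28.83 Ω
  Z3: Z = 1/(jωC) = -j/(ω·C) = 0 - j1.408e+05 Ω
Step 3 — With the output port shorted to ground, the output series arm Z2 runs from the junction to ground; the shunt arm Z3 also runs from the junction to ground. They appear in parallel: Z3 || Z2 = 0 + j28.83 Ω.
Step 4 — Series with input arm Z1: Z_in = Z1 + (Z3 || Z2) = 0 + j411.5 Ω = 411.5∠90.0° Ω.
Step 5 — Source phasor: V = 7.3∠-137.7° V = -5.399 - j4.913 V.
Step 6 — Current: I = V / Z = -0.01194 + j0.01312 A = 0.01774∠132.3° A.
Step 7 — Complex power: S = V·I* = 0 + j0.1295 VA.
Step 8 — Real power: P = Re(S) = 0 W.
Step 9 — Reactive power: Q = Im(S) = 0.1295 VAR.
Step 10 — Apparent power: |S| = 0.1295 VA.
Step 11 — Power factor: PF = P/|S| = 0 (lagging).

(a) P = 0 W  (b) Q = 0.1295 VAR  (c) S = 0.1295 VA  (d) PF = 0 (lagging)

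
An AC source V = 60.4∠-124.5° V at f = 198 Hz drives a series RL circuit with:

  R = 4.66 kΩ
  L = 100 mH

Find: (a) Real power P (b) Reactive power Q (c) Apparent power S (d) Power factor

Step 1 — Angular frequency: ω = 2π·f = 2π·198 = 1244 rad/s.
Step 2 — Component impedances:
  R: Z = R = 4660 Ω
  L: Z = jωL = j·1244·0.1 = 0 + j124.4 Ω
Step 3 — Series combination: Z_total = R + L = 4660 + j124.4 Ω = 4662∠1.5° Ω.
Step 4 — Source phasor: V = 60.4∠-124.5° V = -34.21 - j49.78 V.
Step 5 — Current: I = V / Z = -0.007621 - j0.01048 A = 0.01296∠-126.0° A.
Step 6 — Complex power: S = V·I* = 0.7823 + j0.02089 VA.
Step 7 — Real power: P = Re(S) = 0.7823 W.
Step 8 — Reactive power: Q = Im(S) = 0.02089 VAR.
Step 9 — Apparent power: |S| = 0.7826 VA.
Step 10 — Power factor: PF = P/|S| = 0.9996 (lagging).

(a) P = 0.7823 W  (b) Q = 0.02089 VAR  (c) S = 0.7826 VA  (d) PF = 0.9996 (lagging)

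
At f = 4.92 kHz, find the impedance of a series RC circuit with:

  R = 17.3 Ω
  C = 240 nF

Step 1 — Angular frequency: ω = 2π·f = 2π·4920 = 3.091e+04 rad/s.
Step 2 — Component impedances:
  R: Z = R = 17.3 Ω
  C: Z = 1/(jωC) = -j/(ω·C) = 0 - j134.8 Ω
Step 3 — Series combination: Z_total = R + C = 17.3 - j134.8 Ω = 135.9∠-82.7° Ω.

Z = 17.3 - j134.8 Ω = 135.9∠-82.7° Ω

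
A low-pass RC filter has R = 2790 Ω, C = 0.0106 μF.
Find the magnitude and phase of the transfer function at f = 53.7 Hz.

Step 1 — Angular frequency: ω = 2π·53.7 = 337.4 rad/s.
Step 2 — Transfer function: H(jω) = 1/(1 + jωRC).
Step 3 — Denominator: 1 + jωRC = 1 + j·337.4·2790·1.06e-08 = 1 + j0.009978.
Step 4 — H = 0.9999 - j0.009977.
Step 5 — Magnitude: |H| = 1 (-0.0 dB); phase: φ = -0.6°.

|H| = 1 (-0.0 dB), φ = -0.6°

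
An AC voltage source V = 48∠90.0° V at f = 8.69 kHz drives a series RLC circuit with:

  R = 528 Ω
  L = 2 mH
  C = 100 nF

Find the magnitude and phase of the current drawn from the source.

Step 1 — Angular frequency: ω = 2π·f = 2π·8690 = 5.46e+04 rad/s.
Step 2 — Component impedances:
  R: Z = R = 528 Ω
  L: Z = jωL = j·5.46e+04·0.002 = 0 + j109.2 Ω
  C: Z = 1/(jωC) = -j/(ω·C) = 0 - j183.1 Ω
Step 3 — Series combination: Z_total = R + L + C = 528 - j73.95 Ω = 533.2∠-8.0° Ω.
Step 4 — Source phasor: V = 48∠90.0° V = 0 + j48 V.
Step 5 — Ohm's law: I = V / Z_total = (0 + j48) / (528 - j73.95) = -0.01249 + j0.08916 A.
Step 6 — Convert to polar: |I| = 0.09003 A, ∠I = 98.0°.

I = 0.09003∠98.0° A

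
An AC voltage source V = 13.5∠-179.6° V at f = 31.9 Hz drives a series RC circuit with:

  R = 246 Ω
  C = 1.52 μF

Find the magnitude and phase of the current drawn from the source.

Step 1 — Angular frequency: ω = 2π·f = 2π·31.9 = 200.4 rad/s.
Step 2 — Component impedances:
  R: Z = R = 246 Ω
  C: Z = 1/(jωC) = -j/(ω·C) = 0 - j3282 Ω
Step 3 — Series combination: Z_total = R + C = 246 - j3282 Ω = 3292∠-85.7° Ω.
Step 4 — Source phasor: V = 13.5∠-179.6° V = -13.5 - j0.09425 V.
Step 5 — Ohm's law: I = V / Z_total = (-13.5 - j0.09425) / (246 - j3282) = -0.000278 - j0.004092 A.
Step 6 — Convert to polar: |I| = 0.004101 A, ∠I = -93.9°.

I = 0.004101∠-93.9° A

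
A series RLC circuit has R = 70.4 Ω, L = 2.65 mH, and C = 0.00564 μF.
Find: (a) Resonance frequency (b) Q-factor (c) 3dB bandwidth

Step 1 — Resonance: ω₀ = 1/√(LC) = 1/√(0.00265·5.64e-09) = 2.587e+05 rad/s.
Step 2 — f₀ = ω₀/(2π) = 4.117e+04 Hz.
Step 3 — Series Q: Q = ω₀L/R = 2.587e+05·0.00265/70.4 = 9.737.
Step 4 — Bandwidth: Δω = ω₀/Q = 2.657e+04 rad/s; BW = Δω/(2π) = 4228 Hz.

(a) f₀ = 4.117e+04 Hz  (b) Q = 9.737  (c) BW = 4228 Hz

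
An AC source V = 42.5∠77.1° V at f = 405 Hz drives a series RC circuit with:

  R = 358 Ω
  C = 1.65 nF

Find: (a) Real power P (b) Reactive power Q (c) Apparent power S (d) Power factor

Step 1 — Angular frequency: ω = 2π·f = 2π·405 = 2545 rad/s.
Step 2 — Component impedances:
  R: Z = R = 358 Ω
  C: Z = 1/(jωC) = -j/(ω·C) = 0 - j2.382e+05 Ω
Step 3 — Series combination: Z_total = R + C = 358 - j2.382e+05 Ω = 2.382e+05∠-89.9° Ω.
Step 4 — Source phasor: V = 42.5∠77.1° V = 9.488 + j41.43 V.
Step 5 — Current: I = V / Z = -0.0001739 + j4.01e-05 A = 0.0001784∠167.0° A.
Step 6 — Complex power: S = V·I* = 1.14e-05 - j0.007584 VA.
Step 7 — Real power: P = Re(S) = 1.14e-05 W.
Step 8 — Reactive power: Q = Im(S) = -0.007584 VAR.
Step 9 — Apparent power: |S| = 0.007584 VA.
Step 10 — Power factor: PF = P/|S| = 0.001503 (leading).

(a) P = 1.14e-05 W  (b) Q = -0.007584 VAR  (c) S = 0.007584 VA  (d) PF = 0.001503 (leading)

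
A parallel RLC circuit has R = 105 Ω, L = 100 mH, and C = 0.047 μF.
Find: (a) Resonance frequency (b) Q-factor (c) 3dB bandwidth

Step 1 — Resonance: ω₀ = 1/√(LC) = 1/√(0.1·4.7e-08) = 1.459e+04 rad/s.
Step 2 — f₀ = ω₀/(2π) = 2322 Hz.
Step 3 — Parallel Q: Q = R/(ω₀L) = 105/(1.459e+04·0.1) = 0.07198.
Step 4 — Bandwidth: Δω = ω₀/Q = 2.026e+05 rad/s; BW = Δω/(2π) = 3.225e+04 Hz.

(a) f₀ = 2322 Hz  (b) Q = 0.07198  (c) BW = 3.225e+04 Hz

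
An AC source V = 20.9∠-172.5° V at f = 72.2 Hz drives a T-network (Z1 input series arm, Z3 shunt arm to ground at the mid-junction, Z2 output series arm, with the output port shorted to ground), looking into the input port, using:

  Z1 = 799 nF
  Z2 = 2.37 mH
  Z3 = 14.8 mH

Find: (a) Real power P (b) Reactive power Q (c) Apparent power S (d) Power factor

Step 1 — Angular frequency: ω = 2π·f = 2π·72.2 = 453.6 rad/s.
Step 2 — Component impedances:
  Z1: Z = 1/(jωC) = -j/(ω·C) = 0 - j2759 Ω
  Z2: Z = jωL = j·453.6·0.00237 = 0 + j1.075 Ω
  Z3: Z = jωL = j·453.6·0.0148 = 0 + j6.714 Ω
Step 3 — With the output port shorted to ground, the output series arm Z2 runs from the junction to ground; the shunt arm Z3 also runs from the junction to ground. They appear in parallel: Z3 || Z2 = 0 + j0.9267 Ω.
Step 4 — Series with input arm Z1: Z_in = Z1 + (Z3 || Z2) = 0 - j2758 Ω = 2758∠-90.0° Ω.
Step 5 — Source phasor: V = 20.9∠-172.5° V = -20.72 - j2.728 V.
Step 6 — Current: I = V / Z = 0.0009891 - j0.007513 A = 0.007578∠-82.5° A.
Step 7 — Complex power: S = V·I* = 0 - j0.1584 VA.
Step 8 — Real power: P = Re(S) = 0 W.
Step 9 — Reactive power: Q = Im(S) = -0.1584 VAR.
Step 10 — Apparent power: |S| = 0.1584 VA.
Step 11 — Power factor: PF = P/|S| = 0 (leading).

(a) P = 0 W  (b) Q = -0.1584 VAR  (c) S = 0.1584 VA  (d) PF = 0 (leading)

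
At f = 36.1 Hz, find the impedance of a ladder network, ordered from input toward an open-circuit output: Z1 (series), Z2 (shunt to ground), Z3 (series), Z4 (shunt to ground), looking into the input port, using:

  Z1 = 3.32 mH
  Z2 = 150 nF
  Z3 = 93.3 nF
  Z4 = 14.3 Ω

Step 1 — Angular frequency: ω = 2π·f = 2π·36.1 = 226.8 rad/s.
Step 2 — Component impedances:
  Z1: Z = jωL = j·226.8·0.00332 = 0 + j0.7531 Ω
  Z2: Z = 1/(jωC) = -j/(ω·C) = 0 - j2.939e+04 Ω
  Z3: Z = 1/(jωC) = -j/(ω·C) = 0 - j4.725e+04 Ω
  Z4: Z = R = 14.3 Ω
Step 3 — Ladder network (open output): work backward from the far end, alternating series and parallel combinations. Z_in = 2.103 - j1.812e+04 Ω = 1.812e+04∠-90.0° Ω.

Z = 2.103 - j1.812e+04 Ω = 1.812e+04∠-90.0° Ω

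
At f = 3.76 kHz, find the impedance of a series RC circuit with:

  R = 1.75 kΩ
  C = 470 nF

Step 1 — Angular frequency: ω = 2π·f = 2π·3760 = 2.362e+04 rad/s.
Step 2 — Component impedances:
  R: Z = R = 1750 Ω
  C: Z = 1/(jωC) = -j/(ω·C) = 0 - j90.06 Ω
Step 3 — Series combination: Z_total = R + C = 1750 - j90.06 Ω = 1752∠-2.9° Ω.

Z = 1750 - j90.06 Ω = 1752∠-2.9° Ω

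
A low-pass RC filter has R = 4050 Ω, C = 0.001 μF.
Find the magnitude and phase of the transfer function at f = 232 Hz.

Step 1 — Angular frequency: ω = 2π·232 = 1458 rad/s.
Step 2 — Transfer function: H(jω) = 1/(1 + jωRC).
Step 3 — Denominator: 1 + jωRC = 1 + j·1458·4050·1e-09 = 1 + j0.005904.
Step 4 — H = 1 - j0.005903.
Step 5 — Magnitude: |H| = 1 (-0.0 dB); phase: φ = -0.3°.

|H| = 1 (-0.0 dB), φ = -0.3°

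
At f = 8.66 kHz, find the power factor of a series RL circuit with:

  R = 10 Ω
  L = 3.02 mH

Step 1 — Angular frequency: ω = 2π·f = 2π·8660 = 5.441e+04 rad/s.
Step 2 — Component impedances:
  R: Z = R = 10 Ω
  L: Z = jωL = j·5.441e+04·0.00302 = 0 + j164.3 Ω
Step 3 — Series combination: Z_total = R + L = 10 + j164.3 Ω = 164.6∠86.5° Ω.
Step 4 — Power factor: PF = cos(φ) = Re(Z)/|Z| = 10/164.63 = 0.06074.
Step 5 — Type: Im(Z) = 164.3 ⇒ lagging (phase φ = 86.5°).

PF = 0.06074 (lagging, φ = 86.5°)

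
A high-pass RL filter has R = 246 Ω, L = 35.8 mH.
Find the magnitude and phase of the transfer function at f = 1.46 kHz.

Step 1 — Angular frequency: ω = 2π·1460 = 9173 rad/s.
Step 2 — Transfer function: H(jω) = jωL/(R + jωL).
Step 3 — Numerator jωL = j·328.4; denominator R + jωL = 246 + j328.4.
Step 4 — H = 0.6406 + j0.4798.
Step 5 — Magnitude: |H| = 0.8004 (-1.9 dB); phase: φ = 36.8°.

|H| = 0.8004 (-1.9 dB), φ = 36.8°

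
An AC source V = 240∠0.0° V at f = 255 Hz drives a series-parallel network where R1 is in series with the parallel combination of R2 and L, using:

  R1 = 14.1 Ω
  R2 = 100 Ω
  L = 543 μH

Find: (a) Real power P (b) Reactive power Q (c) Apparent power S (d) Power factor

Step 1 — Angular frequency: ω = 2π·f = 2π·255 = 1602 rad/s.
Step 2 — Component impedances:
  R1: Z = R = 14.1 Ω
  R2: Z = R = 100 Ω
  L: Z = jωL = j·1602·0.000543 = 0 + j0.87 Ω
Step 3 — Parallel branch: R2 || L = 1/(1/R2 + 1/L) = 0.007568 + j0.8699 Ω.
Step 4 — Series with R1: Z_total = R1 + (R2 || L) = 14.11 + j0.8699 Ω = 14.13∠3.5° Ω.
Step 5 — Source phasor: V = 240∠0.0° V = 240 V.
Step 6 — Current: I = V / Z = 16.95 - j1.045 A = 16.98∠-3.5° A.
Step 7 — Complex power: S = V·I* = 4067 + j250.8 VA.
Step 8 — Real power: P = Re(S) = 4067 W.
Step 9 — Reactive power: Q = Im(S) = 250.8 VAR.
Step 10 — Apparent power: |S| = 4075 VA.
Step 11 — Power factor: PF = P/|S| = 0.9981 (lagging).

(a) P = 4067 W  (b) Q = 250.8 VAR  (c) S = 4075 VA  (d) PF = 0.9981 (lagging)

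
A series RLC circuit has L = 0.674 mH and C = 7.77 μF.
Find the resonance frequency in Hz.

Step 1 — Resonance condition Im(Z)=0 gives ω₀ = 1/√(LC).
Step 2 — ω₀ = 1/√(0.000674·7.77e-06) = 1.382e+04 rad/s.
Step 3 — f₀ = ω₀/(2π) = 2199 Hz.

f₀ = 2199 Hz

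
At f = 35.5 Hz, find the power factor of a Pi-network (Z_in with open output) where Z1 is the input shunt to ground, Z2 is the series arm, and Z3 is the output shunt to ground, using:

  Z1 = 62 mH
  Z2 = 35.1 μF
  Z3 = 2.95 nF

Step 1 — Angular frequency: ω = 2π·f = 2π·35.5 = 223.1 rad/s.
Step 2 — Component impedances:
  Z1: Z = jωL = j·223.1·0.062 = 0 + j13.83 Ω
  Z2: Z = 1/(jωC) = -j/(ω·C) = 0 - j127.7 Ω
  Z3: Z = 1/(jωC) = -j/(ω·C) = 0 - j1.52e+06 Ω
Step 3 — With open output, the series arm Z2 and the output shunt Z3 appear in series to ground: Z2 + Z3 = 0 - j1.52e+06 Ω.
Step 4 — Parallel with input shunt Z1: Z_in = Z1 || (Z2 + Z3) = 0 + j13.83 Ω = 13.83∠90.0° Ω.
Step 5 — Power factor: PF = cos(φ) = Re(Z)/|Z| = -0/13.83 = -0.
Step 6 — Type: Im(Z) = 13.83 ⇒ lagging (phase φ = 90.0°).

PF = -0 (lagging, φ = 90.0°)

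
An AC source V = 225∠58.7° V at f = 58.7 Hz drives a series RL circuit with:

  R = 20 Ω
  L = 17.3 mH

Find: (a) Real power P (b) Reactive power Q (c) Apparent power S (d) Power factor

Step 1 — Angular frequency: ω = 2π·f = 2π·58.7 = 368.8 rad/s.
Step 2 — Component impedances:
  R: Z = R = 20 Ω
  L: Z = jωL = j·368.8·0.0173 = 0 + j6.381 Ω
Step 3 — Series combination: Z_total = R + L = 20 + j6.381 Ω = 20.99∠17.7° Ω.
Step 4 — Source phasor: V = 225∠58.7° V = 116.9 + j192.3 V.
Step 5 — Current: I = V / Z = 8.088 + j7.032 A = 10.72∠41.0° A.
Step 6 — Complex power: S = V·I* = 2297 + j732.9 VA.
Step 7 — Real power: P = Re(S) = 2297 W.
Step 8 — Reactive power: Q = Im(S) = 732.9 VAR.
Step 9 — Apparent power: |S| = 2412 VA.
Step 10 — Power factor: PF = P/|S| = 0.9527 (lagging).

(a) P = 2297 W  (b) Q = 732.9 VAR  (c) S = 2412 VA  (d) PF = 0.9527 (lagging)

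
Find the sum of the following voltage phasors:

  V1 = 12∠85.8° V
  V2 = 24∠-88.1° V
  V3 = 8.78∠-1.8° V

Step 1 — Convert each phasor to rectangular form:
  V1 = 12·(cos(85.8°) + j·sin(85.8°)) = 0.8789 + j11.97 V
  V2 = 24·(cos(-88.1°) + j·sin(-88.1°)) = 0.7957 - j23.99 V
  V3 = 8.78·(cos(-1.8°) + j·sin(-1.8°)) = 8.776 - j0.2758 V
Step 2 — Sum components: V_total = 10.45 - j12.29 V.
Step 3 — Convert to polar: |V_total| = 16.14 V, ∠V_total = -49.6°.

V_total = 16.14∠-49.6° V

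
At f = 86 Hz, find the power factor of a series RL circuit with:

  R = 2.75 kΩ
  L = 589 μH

Step 1 — Angular frequency: ω = 2π·f = 2π·86 = 540.4 rad/s.
Step 2 — Component impedances:
  R: Z = R = 2750 Ω
  L: Z = jωL = j·540.4·0.000589 = 0 + j0.3183 Ω
Step 3 — Series combination: Z_total = R + L = 2750 + j0.3183 Ω = 2750∠0.0° Ω.
Step 4 — Power factor: PF = cos(φ) = Re(Z)/|Z| = 2750/2750 = 1.
Step 5 — Type: Im(Z) = 0.3183 ⇒ lagging (phase φ = 0.0°).

PF = 1 (lagging, φ = 0.0°)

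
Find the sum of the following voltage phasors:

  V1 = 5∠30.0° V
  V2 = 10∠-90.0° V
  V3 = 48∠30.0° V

Step 1 — Convert each phasor to rectangular form:
  V1 = 5·(cos(30.0°) + j·sin(30.0°)) = 4.33 + j2.5 V
  V2 = 10·(cos(-90.0°) + j·sin(-90.0°)) = 0 - j10 V
  V3 = 48·(cos(30.0°) + j·sin(30.0°)) = 41.57 + j24 V
Step 2 — Sum components: V_total = 45.9 + j16.5 V.
Step 3 — Convert to polar: |V_total| = 48.77 V, ∠V_total = 19.8°.

V_total = 48.77∠19.8° V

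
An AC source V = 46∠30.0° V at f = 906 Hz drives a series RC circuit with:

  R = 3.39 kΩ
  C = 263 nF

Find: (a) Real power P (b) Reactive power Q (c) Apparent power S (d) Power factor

Step 1 — Angular frequency: ω = 2π·f = 2π·906 = 5693 rad/s.
Step 2 — Component impedances:
  R: Z = R = 3390 Ω
  C: Z = 1/(jωC) = -j/(ω·C) = 0 - j667.9 Ω
Step 3 — Series combination: Z_total = R + C = 3390 - j667.9 Ω = 3455∠-11.1° Ω.
Step 4 — Source phasor: V = 46∠30.0° V = 39.84 + j23 V.
Step 5 — Current: I = V / Z = 0.01003 + j0.00876 A = 0.01331∠41.1° A.
Step 6 — Complex power: S = V·I* = 0.6009 - j0.1184 VA.
Step 7 — Real power: P = Re(S) = 0.6009 W.
Step 8 — Reactive power: Q = Im(S) = -0.1184 VAR.
Step 9 — Apparent power: |S| = 0.6124 VA.
Step 10 — Power factor: PF = P/|S| = 0.9811 (leading).

(a) P = 0.6009 W  (b) Q = -0.1184 VAR  (c) S = 0.6124 VA  (d) PF = 0.9811 (leading)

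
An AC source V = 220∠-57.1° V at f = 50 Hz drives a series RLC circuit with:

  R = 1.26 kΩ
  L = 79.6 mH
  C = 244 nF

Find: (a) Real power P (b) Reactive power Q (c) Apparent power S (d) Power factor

Step 1 — Angular frequency: ω = 2π·f = 2π·50 = 314.2 rad/s.
Step 2 — Component impedances:
  R: Z = R = 1260 Ω
  L: Z = jωL = j·314.2·0.0796 = 0 + j25.01 Ω
  C: Z = 1/(jωC) = -j/(ω·C) = 0 - j1.305e+04 Ω
Step 3 — Series combination: Z_total = R + L + C = 1260 - j1.302e+04 Ω = 1.308e+04∠-84.5° Ω.
Step 4 — Source phasor: V = 220∠-57.1° V = 119.5 - j184.7 V.
Step 5 — Current: I = V / Z = 0.01493 + j0.007732 A = 0.01682∠27.4° A.
Step 6 — Complex power: S = V·I* = 0.3564 - j3.683 VA.
Step 7 — Real power: P = Re(S) = 0.3564 W.
Step 8 — Reactive power: Q = Im(S) = -3.683 VAR.
Step 9 — Apparent power: |S| = 3.7 VA.
Step 10 — Power factor: PF = P/|S| = 0.09632 (leading).

(a) P = 0.3564 W  (b) Q = -3.683 VAR  (c) S = 3.7 VA  (d) PF = 0.09632 (leading)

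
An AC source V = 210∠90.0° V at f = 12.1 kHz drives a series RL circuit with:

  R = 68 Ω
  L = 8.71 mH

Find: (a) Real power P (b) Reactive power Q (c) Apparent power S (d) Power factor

Step 1 — Angular frequency: ω = 2π·f = 2π·1.21e+04 = 7.603e+04 rad/s.
Step 2 — Component impedances:
  R: Z = R = 68 Ω
  L: Z = jωL = j·7.603e+04·0.00871 = 0 + j662.2 Ω
Step 3 — Series combination: Z_total = R + L = 68 + j662.2 Ω = 665.7∠84.1° Ω.
Step 4 — Source phasor: V = 210∠90.0° V = 0 + j210 V.
Step 5 — Current: I = V / Z = 0.3138 + j0.03223 A = 0.3155∠5.9° A.
Step 6 — Complex power: S = V·I* = 6.767 + j65.9 VA.
Step 7 — Real power: P = Re(S) = 6.767 W.
Step 8 — Reactive power: Q = Im(S) = 65.9 VAR.
Step 9 — Apparent power: |S| = 66.25 VA.
Step 10 — Power factor: PF = P/|S| = 0.1022 (lagging).

(a) P = 6.767 W  (b) Q = 65.9 VAR  (c) S = 66.25 VA  (d) PF = 0.1022 (lagging)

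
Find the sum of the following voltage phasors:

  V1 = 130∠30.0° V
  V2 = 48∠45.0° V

Step 1 — Convert each phasor to rectangular form:
  V1 = 130·(cos(30.0°) + j·sin(30.0°)) = 112.6 + j65 V
  V2 = 48·(cos(45.0°) + j·sin(45.0°)) = 33.94 + j33.94 V
Step 2 — Sum components: V_total = 146.5 + j98.94 V.
Step 3 — Convert to polar: |V_total| = 176.8 V, ∠V_total = 34.0°.

V_total = 176.8∠34.0° V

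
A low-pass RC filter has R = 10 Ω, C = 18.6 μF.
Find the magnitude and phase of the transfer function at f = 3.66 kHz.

Step 1 — Angular frequency: ω = 2π·3660 = 2.3e+04 rad/s.
Step 2 — Transfer function: H(jω) = 1/(1 + jωRC).
Step 3 — Denominator: 1 + jωRC = 1 + j·2.3e+04·10·1.86e-05 = 1 + j4.277.
Step 4 — H = 0.05183 - j0.2217.
Step 5 — Magnitude: |H| = 0.2277 (-12.9 dB); phase: φ = -76.8°.

|H| = 0.2277 (-12.9 dB), φ = -76.8°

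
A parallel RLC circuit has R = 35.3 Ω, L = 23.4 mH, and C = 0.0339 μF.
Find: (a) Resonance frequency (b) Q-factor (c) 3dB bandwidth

Step 1 — Resonance: ω₀ = 1/√(LC) = 1/√(0.0234·3.39e-08) = 3.551e+04 rad/s.
Step 2 — f₀ = ω₀/(2π) = 5651 Hz.
Step 3 — Parallel Q: Q = R/(ω₀L) = 35.3/(3.551e+04·0.0234) = 0.04249.
Step 4 — Bandwidth: Δω = ω₀/Q = 8.357e+05 rad/s; BW = Δω/(2π) = 1.33e+05 Hz.

(a) f₀ = 5651 Hz  (b) Q = 0.04249  (c) BW = 1.33e+05 Hz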